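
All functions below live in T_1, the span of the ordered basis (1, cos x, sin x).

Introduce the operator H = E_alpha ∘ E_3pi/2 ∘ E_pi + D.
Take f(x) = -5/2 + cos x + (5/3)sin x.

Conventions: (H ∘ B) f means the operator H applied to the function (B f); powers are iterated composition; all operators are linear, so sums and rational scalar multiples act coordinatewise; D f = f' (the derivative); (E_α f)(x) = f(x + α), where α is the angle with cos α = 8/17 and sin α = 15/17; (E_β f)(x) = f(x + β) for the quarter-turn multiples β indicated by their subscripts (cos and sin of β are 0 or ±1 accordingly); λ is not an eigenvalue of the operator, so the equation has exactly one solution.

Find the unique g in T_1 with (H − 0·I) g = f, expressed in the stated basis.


the result is g(x) = -5/2 - (17/15)cos x

write g with unknown coordinates in the stated basis and equate coefficients in (H − 0·I) g = f
solving from the highest basis element down gives g = -5/2 - (17/15)cos x
check: H g = -5/2 + cos x + (5/3)sin x
so H g − 0·g = -5/2 + cos x + (5/3)sin x = f ✓


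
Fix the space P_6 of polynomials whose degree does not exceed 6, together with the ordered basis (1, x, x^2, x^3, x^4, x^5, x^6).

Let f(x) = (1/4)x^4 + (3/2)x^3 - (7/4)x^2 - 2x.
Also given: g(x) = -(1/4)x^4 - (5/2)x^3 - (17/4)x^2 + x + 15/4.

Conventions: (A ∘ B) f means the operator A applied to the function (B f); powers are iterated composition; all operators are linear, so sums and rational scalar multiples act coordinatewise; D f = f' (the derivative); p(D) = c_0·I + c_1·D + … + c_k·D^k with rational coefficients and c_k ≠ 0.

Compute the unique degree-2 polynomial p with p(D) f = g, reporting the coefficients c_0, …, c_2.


c_0 = -1, c_1 = -1, c_2 = -1/2

D^0 f = (1/4)x^4 + (3/2)x^3 - (7/4)x^2 - 2x
D^1 f = x^3 + (9/2)x^2 - (7/2)x - 2
D^2 f = 3x^2 + 9x - 7/2
matching coefficients of g against c_0 f + c_1 Df + … from the top degree down determines the c_i
solution: c_0 = -1, c_1 = -1, c_2 = -1/2


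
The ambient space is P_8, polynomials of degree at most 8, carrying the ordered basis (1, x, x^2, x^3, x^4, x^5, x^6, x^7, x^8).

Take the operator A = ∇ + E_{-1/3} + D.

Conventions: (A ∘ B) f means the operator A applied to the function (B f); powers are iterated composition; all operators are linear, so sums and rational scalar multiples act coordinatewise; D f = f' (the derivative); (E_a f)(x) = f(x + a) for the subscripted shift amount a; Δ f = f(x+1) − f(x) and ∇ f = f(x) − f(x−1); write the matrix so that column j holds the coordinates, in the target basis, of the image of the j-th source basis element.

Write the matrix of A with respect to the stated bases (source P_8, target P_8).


image of 1: 1
image of x: x + 5/3
image of x^2: x^2 + (10/3)x - 8/9
image of x^3: x^3 + 5x^2 - (8/3)x + 26/27
image of x^4: x^4 + (20/3)x^3 - (16/3)x^2 + (104/27)x - 80/81
image of x^5: x^5 + (25/3)x^4 - (80/9)x^3 + (260/27)x^2 - (400/81)x + 242/243
image of x^6: x^6 + 10x^5 - (40/3)x^4 + (520/27)x^3 - (400/27)x^2 + (484/81)x - 728/729
image of x^7: x^7 + (35/3)x^6 - (56/3)x^5 + (910/27)x^4 - (2800/81)x^3 + (1694/81)x^2 - (5096/729)x + 2186/2187
image of x^8: x^8 + (40/3)x^7 - (224/9)x^6 + (1456/27)x^5 - (5600/81)x^4 + (13552/243)x^3 - (20384/729)x^2 + (17488/2187)x - 6560/6561
each image's coordinates form column j of the matrix

the matrix is [[1, 5/3, -8/9, 26/27, -80/81, 242/243, -728/729, 2186/2187, -6560/6561]; [0, 1, 10/3, -8/3, 104/27, -400/81, 484/81, -5096/729, 17488/2187]; [0, 0, 1, 5, -16/3, 260/27, -400/27, 1694/81, -20384/729]; [0, 0, 0, 1, 20/3, -80/9, 520/27, -2800/81, 13552/243]; [0, 0, 0, 0, 1, 25/3, -40/3, 910/27, -5600/81]; [0, 0, 0, 0, 0, 1, 10, -56/3, 1456/27]; [0, 0, 0, 0, 0, 0, 1, 35/3, -224/9]; [0, 0, 0, 0, 0, 0, 0, 1, 40/3]; [0, 0, 0, 0, 0, 0, 0, 0, 1]] (rows listed top to bottom)


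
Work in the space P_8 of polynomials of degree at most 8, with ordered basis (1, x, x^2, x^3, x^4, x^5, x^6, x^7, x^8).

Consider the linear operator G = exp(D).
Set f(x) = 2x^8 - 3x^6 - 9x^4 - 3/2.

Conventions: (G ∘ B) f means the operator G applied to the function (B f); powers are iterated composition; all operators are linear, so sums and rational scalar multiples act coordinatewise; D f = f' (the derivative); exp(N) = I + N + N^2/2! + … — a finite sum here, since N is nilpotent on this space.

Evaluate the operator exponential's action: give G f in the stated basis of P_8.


order-1 term: 16x^7 - 18x^5 - 36x^3
order-2 term: 56x^6 - 45x^4 - 54x^2
order-3 term: 112x^5 - 60x^3 - 36x
order-4 term: 140x^4 - 45x^2 - 9
order-5 term: 112x^3 - 18x
order-6 term: 56x^2 - 3
order-7 term: 16x
order-8 term: 2
the series for exp(D) f terminates at order 8
exp(D) f = 2x^8 + 16x^7 + 53x^6 + 94x^5 + 86x^4 + 16x^3 - 43x^2 - 38x - 23/2

g(x) = 2x^8 + 16x^7 + 53x^6 + 94x^5 + 86x^4 + 16x^3 - 43x^2 - 38x - 23/2


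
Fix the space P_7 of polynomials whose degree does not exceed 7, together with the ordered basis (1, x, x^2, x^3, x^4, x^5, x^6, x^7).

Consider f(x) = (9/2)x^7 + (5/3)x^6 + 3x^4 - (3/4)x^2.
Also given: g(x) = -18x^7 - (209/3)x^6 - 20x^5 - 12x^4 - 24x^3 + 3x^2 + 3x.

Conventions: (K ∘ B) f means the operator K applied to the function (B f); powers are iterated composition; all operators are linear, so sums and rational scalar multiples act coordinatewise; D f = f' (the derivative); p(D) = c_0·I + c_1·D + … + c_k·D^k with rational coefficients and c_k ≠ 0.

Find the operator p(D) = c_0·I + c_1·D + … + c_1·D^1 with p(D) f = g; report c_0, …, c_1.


D^0 f = (9/2)x^7 + (5/3)x^6 + 3x^4 - (3/4)x^2
D^1 f = (63/2)x^6 + 10x^5 + 12x^3 - (3/2)x
matching coefficients of g against c_0 f + c_1 Df + … from the top degree down determines the c_i
solution: c_0 = -4, c_1 = -2

p(D) = -4·I − 2·D, i.e. c_0 = -4, c_1 = -2


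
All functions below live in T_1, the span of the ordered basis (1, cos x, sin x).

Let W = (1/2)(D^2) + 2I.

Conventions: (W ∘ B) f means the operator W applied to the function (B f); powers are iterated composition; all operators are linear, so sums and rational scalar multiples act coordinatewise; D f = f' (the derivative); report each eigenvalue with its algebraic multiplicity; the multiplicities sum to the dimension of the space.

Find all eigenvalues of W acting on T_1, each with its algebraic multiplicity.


image of 1: 2
image of cos x: (3/2)cos x
image of sin x: (3/2)sin x
the matrix is diagonal; its diagonal is (2, 3/2, 3/2)
for a triangular matrix the eigenvalues are the diagonal entries, with algebraic multiplicity their repetition count

λ = 3/2 (multiplicity 2), λ = 2 (multiplicity 1)


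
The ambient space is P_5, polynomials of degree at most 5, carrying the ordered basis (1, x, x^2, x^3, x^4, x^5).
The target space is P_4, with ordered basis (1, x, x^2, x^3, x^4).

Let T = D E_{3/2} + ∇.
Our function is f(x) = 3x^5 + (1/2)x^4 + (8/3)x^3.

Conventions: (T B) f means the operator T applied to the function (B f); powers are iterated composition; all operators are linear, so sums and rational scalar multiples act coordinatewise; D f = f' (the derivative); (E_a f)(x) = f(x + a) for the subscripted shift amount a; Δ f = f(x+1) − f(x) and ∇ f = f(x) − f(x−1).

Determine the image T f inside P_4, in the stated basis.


the result is g(x) = 30x^4 + 64x^3 + (509/2)x^2 + 219x + 5081/48

E_{3/2} f = 3x^5 + 23x^4 + (439/6)x^3 + 120x^2 + (1611/16)x + 549/16
D E_{3/2} f = 15x^4 + 92x^3 + (439/2)x^2 + 240x + 1611/16
∇ f = 15x^4 - 28x^3 + 35x^2 - 21x + 31/6
(D E_{3/2} + ∇) f = 30x^4 + 64x^3 + (509/2)x^2 + 219x + 5081/48


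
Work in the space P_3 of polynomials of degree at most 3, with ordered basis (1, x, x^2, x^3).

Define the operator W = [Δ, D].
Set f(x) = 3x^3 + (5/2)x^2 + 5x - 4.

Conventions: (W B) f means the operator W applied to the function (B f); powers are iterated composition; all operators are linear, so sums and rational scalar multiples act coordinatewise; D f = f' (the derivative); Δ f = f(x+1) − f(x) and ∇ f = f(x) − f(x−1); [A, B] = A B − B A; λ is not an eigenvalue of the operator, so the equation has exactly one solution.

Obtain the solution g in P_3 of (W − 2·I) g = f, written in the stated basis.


the result is g(x) = -(3/2)x^3 - (5/4)x^2 - (5/2)x + 2

write g with unknown coordinates in the stated basis and equate coefficients in (W − 2·I) g = f
solving from the highest basis element down gives g = -(3/2)x^3 - (5/4)x^2 - (5/2)x + 2
check: W g = 0
so W g − 2·g = 3x^3 + (5/2)x^2 + 5x - 4 = f ✓


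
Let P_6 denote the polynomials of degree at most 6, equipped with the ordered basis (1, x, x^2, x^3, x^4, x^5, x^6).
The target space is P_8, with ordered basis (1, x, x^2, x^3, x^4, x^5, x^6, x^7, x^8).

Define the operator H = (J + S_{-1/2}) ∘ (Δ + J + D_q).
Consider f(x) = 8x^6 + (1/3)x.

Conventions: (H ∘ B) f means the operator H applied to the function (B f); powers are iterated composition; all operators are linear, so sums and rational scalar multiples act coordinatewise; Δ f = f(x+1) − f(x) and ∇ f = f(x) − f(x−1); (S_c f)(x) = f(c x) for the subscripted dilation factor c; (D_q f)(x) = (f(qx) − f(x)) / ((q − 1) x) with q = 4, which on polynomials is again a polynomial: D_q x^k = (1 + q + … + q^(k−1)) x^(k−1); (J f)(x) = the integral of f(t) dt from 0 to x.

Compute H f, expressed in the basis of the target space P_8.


Δ f = 48x^5 + 120x^4 + 160x^3 + 120x^2 + 48x + 25/3
J f = (8/7)x^7 + (1/6)x^2
D_q f = 10920x^5 + 1/3
(Δ + J + D_q) f = (8/7)x^7 + 10968x^5 + 120x^4 + 160x^3 + (721/6)x^2 + 48x + 26/3
J (Δ + J + D_q) f = (1/7)x^8 + 1828x^6 + 24x^5 + 40x^4 + (721/18)x^3 + 24x^2 + (26/3)x
S_{-1/2} (Δ + J + D_q) f = -(1/112)x^7 - (1371/4)x^5 + (15/2)x^4 - 20x^3 + (721/24)x^2 - 24x + 26/3
(J + S_{-1/2}) (Δ + J + D_q) f = (1/7)x^8 - (1/112)x^7 + 1828x^6 - (1275/4)x^5 + (95/2)x^4 + (361/18)x^3 + (1297/24)x^2 - (46/3)x + 26/3

the image equals g(x) = (1/7)x^8 - (1/112)x^7 + 1828x^6 - (1275/4)x^5 + (95/2)x^4 + (361/18)x^3 + (1297/24)x^2 - (46/3)x + 26/3


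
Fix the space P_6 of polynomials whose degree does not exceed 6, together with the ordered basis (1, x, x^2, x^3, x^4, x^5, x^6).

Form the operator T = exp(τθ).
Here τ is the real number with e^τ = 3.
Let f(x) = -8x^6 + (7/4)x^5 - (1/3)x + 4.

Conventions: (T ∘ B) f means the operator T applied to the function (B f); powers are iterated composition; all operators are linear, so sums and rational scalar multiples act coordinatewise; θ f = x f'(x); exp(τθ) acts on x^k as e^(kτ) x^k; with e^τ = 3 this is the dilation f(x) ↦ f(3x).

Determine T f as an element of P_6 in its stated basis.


exp(τθ) x^k = e^(kτ) x^k; with e^τ = 3 this sends x^k to 3^k x^k
x ↦ 3 x
x^5 ↦ 243 x^5
x^6 ↦ 729 x^6
applying this coordinatewise to f: exp(τθ) f = -5832x^6 + (1701/4)x^5 - x + 4

the result is g(x) = -5832x^6 + (1701/4)x^5 - x + 4


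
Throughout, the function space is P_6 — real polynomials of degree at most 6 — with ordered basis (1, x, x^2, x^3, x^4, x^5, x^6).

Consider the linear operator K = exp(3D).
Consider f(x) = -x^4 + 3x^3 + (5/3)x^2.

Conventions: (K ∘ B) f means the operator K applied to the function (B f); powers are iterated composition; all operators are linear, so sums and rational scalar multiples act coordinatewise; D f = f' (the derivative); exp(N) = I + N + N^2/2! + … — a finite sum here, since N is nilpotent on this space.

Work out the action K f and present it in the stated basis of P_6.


the image equals g(x) = -x^4 - 9x^3 - (76/3)x^2 - 17x + 15

order-1 term: -12x^3 + 27x^2 + 10x
order-2 term: -54x^2 + 81x + 15
order-3 term: -108x + 81
order-4 term: -81
the series for exp(3D) f terminates at order 4
exp(3D) f = -x^4 - 9x^3 - (76/3)x^2 - 17x + 15


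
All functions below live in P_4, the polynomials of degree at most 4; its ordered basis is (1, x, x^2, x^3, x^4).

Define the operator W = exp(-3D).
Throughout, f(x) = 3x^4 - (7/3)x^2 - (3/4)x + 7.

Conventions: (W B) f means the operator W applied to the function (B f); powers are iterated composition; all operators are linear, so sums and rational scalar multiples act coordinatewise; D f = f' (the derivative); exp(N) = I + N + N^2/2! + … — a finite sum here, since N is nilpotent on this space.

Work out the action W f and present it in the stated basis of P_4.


order-1 term: -36x^3 + 14x + 9/4
order-2 term: 162x^2 - 21
order-3 term: -324x
order-4 term: 243
the series for exp(-3D) f terminates at order 4
exp(-3D) f = 3x^4 - 36x^3 + (479/3)x^2 - (1243/4)x + 925/4

the image equals g(x) = 3x^4 - 36x^3 + (479/3)x^2 - (1243/4)x + 925/4


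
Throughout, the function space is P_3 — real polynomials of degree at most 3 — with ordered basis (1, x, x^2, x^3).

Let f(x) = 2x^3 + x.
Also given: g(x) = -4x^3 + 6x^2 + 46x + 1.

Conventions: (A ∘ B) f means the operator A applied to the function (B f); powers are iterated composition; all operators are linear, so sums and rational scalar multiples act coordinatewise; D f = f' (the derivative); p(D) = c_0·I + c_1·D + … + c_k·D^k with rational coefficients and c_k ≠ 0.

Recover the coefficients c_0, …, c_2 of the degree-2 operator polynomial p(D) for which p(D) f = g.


c_0 = -2, c_1 = 1, c_2 = 4

D^0 f = 2x^3 + x
D^1 f = 6x^2 + 1
D^2 f = 12x
matching coefficients of g against c_0 f + c_1 Df + … from the top degree down determines the c_i
solution: c_0 = -2, c_1 = 1, c_2 = 4


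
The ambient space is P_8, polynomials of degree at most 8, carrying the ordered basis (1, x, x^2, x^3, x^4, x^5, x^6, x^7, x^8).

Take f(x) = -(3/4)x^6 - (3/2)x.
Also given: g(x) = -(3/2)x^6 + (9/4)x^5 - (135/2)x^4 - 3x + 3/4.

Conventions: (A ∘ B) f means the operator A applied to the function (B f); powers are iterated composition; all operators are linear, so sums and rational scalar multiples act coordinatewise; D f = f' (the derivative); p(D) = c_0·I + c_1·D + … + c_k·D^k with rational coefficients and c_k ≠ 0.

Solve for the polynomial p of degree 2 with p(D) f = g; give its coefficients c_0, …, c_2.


c_0 = 2, c_1 = -1/2, c_2 = 3

D^0 f = -(3/4)x^6 - (3/2)x
D^1 f = -(9/2)x^5 - 3/2
D^2 f = -(45/2)x^4
matching coefficients of g against c_0 f + c_1 Df + … from the top degree down determines the c_i
solution: c_0 = 2, c_1 = -1/2, c_2 = 3


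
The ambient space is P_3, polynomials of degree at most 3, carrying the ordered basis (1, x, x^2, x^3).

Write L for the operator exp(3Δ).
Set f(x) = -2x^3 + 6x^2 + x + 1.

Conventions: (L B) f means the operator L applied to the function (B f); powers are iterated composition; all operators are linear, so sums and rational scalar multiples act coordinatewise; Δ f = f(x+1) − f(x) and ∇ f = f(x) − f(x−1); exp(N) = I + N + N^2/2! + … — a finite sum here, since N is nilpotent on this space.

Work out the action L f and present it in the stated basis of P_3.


the result is g(x) = -2x^3 - 12x^2 - 35x - 38

order-1 term: -18x^2 + 18x + 15
order-2 term: -54x
order-3 term: -54
the series for exp(3Δ) f terminates at order 3
exp(3Δ) f = -2x^3 - 12x^2 - 35x - 38


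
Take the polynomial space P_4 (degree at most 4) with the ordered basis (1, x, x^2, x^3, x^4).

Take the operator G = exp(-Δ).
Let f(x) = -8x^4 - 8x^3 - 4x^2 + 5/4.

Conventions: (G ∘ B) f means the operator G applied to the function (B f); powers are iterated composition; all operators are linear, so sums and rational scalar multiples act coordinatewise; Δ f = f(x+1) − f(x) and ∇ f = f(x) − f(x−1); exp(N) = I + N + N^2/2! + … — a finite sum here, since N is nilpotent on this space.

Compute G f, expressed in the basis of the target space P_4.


order-1 term: 32x^3 + 72x^2 + 64x + 20
order-2 term: -48x^2 - 120x - 84
order-3 term: 32x + 56
order-4 term: -8
the series for exp(-Δ) f terminates at order 4
exp(-Δ) f = -8x^4 + 24x^3 + 20x^2 - 24x - 59/4

the image equals g(x) = -8x^4 + 24x^3 + 20x^2 - 24x - 59/4


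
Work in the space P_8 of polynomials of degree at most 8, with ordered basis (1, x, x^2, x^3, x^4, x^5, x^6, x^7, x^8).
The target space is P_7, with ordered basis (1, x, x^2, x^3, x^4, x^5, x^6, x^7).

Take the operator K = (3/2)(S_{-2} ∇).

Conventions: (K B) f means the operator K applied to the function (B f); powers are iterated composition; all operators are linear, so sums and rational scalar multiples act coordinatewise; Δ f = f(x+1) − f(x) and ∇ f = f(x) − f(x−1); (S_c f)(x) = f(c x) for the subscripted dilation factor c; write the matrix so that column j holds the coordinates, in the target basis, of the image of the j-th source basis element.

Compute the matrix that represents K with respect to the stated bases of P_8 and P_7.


image of 1: 0
image of x: 3/2
image of x^2: -6x - 3/2
image of x^3: 18x^2 + 9x + 3/2
image of x^4: -48x^3 - 36x^2 - 12x - 3/2
image of x^5: 120x^4 + 120x^3 + 60x^2 + 15x + 3/2
image of x^6: -288x^5 - 360x^4 - 240x^3 - 90x^2 - 18x - 3/2
image of x^7: 672x^6 + 1008x^5 + 840x^4 + 420x^3 + 126x^2 + 21x + 3/2
image of x^8: -1536x^7 - 2688x^6 - 2688x^5 - 1680x^4 - 672x^3 - 168x^2 - 24x - 3/2
each image's coordinates form column j of the matrix

the matrix is [[0, 3/2, -3/2, 3/2, -3/2, 3/2, -3/2, 3/2, -3/2]; [0, 0, -6, 9, -12, 15, -18, 21, -24]; [0, 0, 0, 18, -36, 60, -90, 126, -168]; [0, 0, 0, 0, -48, 120, -240, 420, -672]; [0, 0, 0, 0, 0, 120, -360, 840, -1680]; [0, 0, 0, 0, 0, 0, -288, 1008, -2688]; [0, 0, 0, 0, 0, 0, 0, 672, -2688]; [0, 0, 0, 0, 0, 0, 0, 0, -1536]] (rows listed top to bottom)


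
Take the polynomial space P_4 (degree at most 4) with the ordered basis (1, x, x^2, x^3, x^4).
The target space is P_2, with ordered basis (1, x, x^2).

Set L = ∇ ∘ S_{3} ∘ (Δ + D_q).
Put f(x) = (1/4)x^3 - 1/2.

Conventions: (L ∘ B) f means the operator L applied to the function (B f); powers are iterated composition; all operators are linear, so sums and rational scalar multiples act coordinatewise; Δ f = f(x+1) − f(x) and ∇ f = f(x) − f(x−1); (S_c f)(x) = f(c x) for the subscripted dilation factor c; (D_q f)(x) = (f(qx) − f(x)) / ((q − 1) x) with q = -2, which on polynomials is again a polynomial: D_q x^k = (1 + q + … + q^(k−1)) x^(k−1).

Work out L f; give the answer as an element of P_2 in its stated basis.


g(x) = 27x - 45/4

Δ f = (3/4)x^2 + (3/4)x + 1/4
D_q f = (3/4)x^2
(Δ + D_q) f = (3/2)x^2 + (3/4)x + 1/4
S_{3} (Δ + D_q) f = (27/2)x^2 + (9/4)x + 1/4
∇ S_{3} (Δ + D_q) f = 27x - 45/4


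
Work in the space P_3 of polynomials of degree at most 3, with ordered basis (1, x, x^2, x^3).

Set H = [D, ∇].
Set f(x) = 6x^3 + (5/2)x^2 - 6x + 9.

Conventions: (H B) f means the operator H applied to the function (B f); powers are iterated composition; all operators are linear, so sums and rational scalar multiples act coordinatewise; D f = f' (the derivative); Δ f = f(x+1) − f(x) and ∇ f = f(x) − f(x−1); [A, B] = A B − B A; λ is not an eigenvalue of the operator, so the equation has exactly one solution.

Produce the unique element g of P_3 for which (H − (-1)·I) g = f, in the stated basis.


g(x) = 6x^3 + (5/2)x^2 - 6x + 9

write g with unknown coordinates in the stated basis and equate coefficients in (H − (-1)·I) g = f
solving from the highest basis element down gives g = 6x^3 + (5/2)x^2 - 6x + 9
check: H g = 0
so H g − (-1)·g = 6x^3 + (5/2)x^2 - 6x + 9 = f ✓


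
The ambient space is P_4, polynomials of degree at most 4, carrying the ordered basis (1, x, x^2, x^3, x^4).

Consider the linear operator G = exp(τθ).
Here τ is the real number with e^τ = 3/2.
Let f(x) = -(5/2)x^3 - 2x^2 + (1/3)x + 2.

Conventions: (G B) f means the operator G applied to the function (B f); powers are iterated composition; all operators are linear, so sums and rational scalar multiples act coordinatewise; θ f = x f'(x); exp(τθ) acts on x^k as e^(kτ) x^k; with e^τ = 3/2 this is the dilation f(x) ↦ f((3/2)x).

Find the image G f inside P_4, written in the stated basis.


exp(τθ) x^k = e^(kτ) x^k; with e^τ = 3/2 this sends x^k to (3/2)^k x^k
x ↦ 3/2 x
x^2 ↦ 9/4 x^2
x^3 ↦ 27/8 x^3
applying this coordinatewise to f: exp(τθ) f = -(135/16)x^3 - (9/2)x^2 + (1/2)x + 2

the image equals g(x) = -(135/16)x^3 - (9/2)x^2 + (1/2)x + 2


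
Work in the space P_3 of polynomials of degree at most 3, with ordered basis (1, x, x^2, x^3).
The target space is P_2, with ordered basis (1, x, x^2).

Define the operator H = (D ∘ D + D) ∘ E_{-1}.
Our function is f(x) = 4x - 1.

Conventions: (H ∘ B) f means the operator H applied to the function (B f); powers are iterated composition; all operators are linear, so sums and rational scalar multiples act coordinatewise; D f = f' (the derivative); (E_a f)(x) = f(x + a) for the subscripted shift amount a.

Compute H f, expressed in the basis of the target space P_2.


E_{-1} f = 4x - 5
D E_{-1} f = 4
D D E_{-1} f = 0
D E_{-1} f = 4
(D ∘ D + D) E_{-1} f = 4

the image equals g(x) = 4


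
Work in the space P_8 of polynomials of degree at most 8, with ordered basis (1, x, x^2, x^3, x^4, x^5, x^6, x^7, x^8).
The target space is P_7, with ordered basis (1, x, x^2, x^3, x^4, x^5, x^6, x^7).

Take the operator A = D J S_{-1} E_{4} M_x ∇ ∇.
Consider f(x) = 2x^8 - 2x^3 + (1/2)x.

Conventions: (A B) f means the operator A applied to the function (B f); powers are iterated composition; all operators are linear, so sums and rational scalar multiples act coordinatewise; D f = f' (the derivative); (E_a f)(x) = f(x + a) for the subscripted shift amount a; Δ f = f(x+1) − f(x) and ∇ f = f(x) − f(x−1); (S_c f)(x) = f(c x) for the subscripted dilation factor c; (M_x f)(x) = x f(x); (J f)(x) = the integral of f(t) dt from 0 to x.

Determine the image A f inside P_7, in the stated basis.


the image equals g(x) = -112x^7 + 2464x^6 - 23464x^5 + 125440x^4 - 406672x^3 + 799444x^2 - 882088x + 421216

∇ f = 16x^7 - 56x^6 + 112x^5 - 140x^4 + 112x^3 - 62x^2 + 22x - 7/2
∇ ∇ f = 112x^6 - 672x^5 + 1960x^4 - 3360x^3 + 3472x^2 - 2028x + 520
M_x ∇ ∇ f = 112x^7 - 672x^6 + 1960x^5 - 3360x^4 + 3472x^3 - 2028x^2 + 520x
E_{4} (M_x ∇ ∇) f = 112x^7 + 2464x^6 + 23464x^5 + 125440x^4 + 406672x^3 + 799444x^2 + 882088x + 421216
S_{-1} E_{4} (M_x ∇ ∇) f = -112x^7 + 2464x^6 - 23464x^5 + 125440x^4 - 406672x^3 + 799444x^2 - 882088x + 421216
J S_{-1} E_{4} (M_x ∇ ∇) f = -14x^8 + 352x^7 - (11732/3)x^6 + 25088x^5 - 101668x^4 + (799444/3)x^3 - 441044x^2 + 421216x
D (J S_{-1} E_{4}) (M_x ∇ ∇) f = -112x^7 + 2464x^6 - 23464x^5 + 125440x^4 - 406672x^3 + 799444x^2 - 882088x + 421216


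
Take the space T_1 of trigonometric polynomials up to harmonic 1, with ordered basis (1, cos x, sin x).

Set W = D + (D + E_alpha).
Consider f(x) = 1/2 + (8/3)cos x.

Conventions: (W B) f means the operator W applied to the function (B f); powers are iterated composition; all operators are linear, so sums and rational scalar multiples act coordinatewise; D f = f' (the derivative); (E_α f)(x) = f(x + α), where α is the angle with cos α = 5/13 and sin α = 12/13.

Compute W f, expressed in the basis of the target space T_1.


the result is g(x) = 1/2 + (40/39)cos x - (304/39)sin x

D f = -(8/3)sin x
D f = -(8/3)sin x
E_alpha f = 1/2 + (40/39)cos x - (32/13)sin x
(D + E_alpha) f = 1/2 + (40/39)cos x - (200/39)sin x
(D + (D + E_alpha)) f = 1/2 + (40/39)cos x - (304/39)sin x


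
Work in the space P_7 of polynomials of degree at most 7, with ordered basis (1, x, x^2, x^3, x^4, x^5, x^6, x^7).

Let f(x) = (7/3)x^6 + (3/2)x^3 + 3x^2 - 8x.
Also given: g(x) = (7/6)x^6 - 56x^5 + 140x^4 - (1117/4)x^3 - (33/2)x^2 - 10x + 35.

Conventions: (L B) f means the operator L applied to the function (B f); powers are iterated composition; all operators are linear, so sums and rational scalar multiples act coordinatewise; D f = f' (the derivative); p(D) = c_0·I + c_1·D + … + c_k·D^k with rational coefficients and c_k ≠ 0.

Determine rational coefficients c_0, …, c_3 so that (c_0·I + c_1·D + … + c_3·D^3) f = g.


c_0 = 1/2, c_1 = -4, c_2 = 2, c_3 = -1

D^0 f = (7/3)x^6 + (3/2)x^3 + 3x^2 - 8x
D^1 f = 14x^5 + (9/2)x^2 + 6x - 8
D^2 f = 70x^4 + 9x + 6
D^3 f = 280x^3 + 9
matching coefficients of g against c_0 f + c_1 Df + … from the top degree down determines the c_i
solution: c_0 = 1/2, c_1 = -4, c_2 = 2, c_3 = -1


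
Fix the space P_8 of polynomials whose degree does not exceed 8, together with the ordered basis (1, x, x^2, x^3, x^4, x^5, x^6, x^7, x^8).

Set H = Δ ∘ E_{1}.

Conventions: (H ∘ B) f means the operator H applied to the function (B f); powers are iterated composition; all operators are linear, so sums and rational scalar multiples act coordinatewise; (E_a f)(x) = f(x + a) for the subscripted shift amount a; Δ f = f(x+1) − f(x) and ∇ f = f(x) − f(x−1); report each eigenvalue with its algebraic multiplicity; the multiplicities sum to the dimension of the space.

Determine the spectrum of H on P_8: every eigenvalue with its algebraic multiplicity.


image of 1: 0
image of x: 1
image of x^2: 2x + 3
image of x^3: 3x^2 + 9x + 7
image of x^4: 4x^3 + 18x^2 + 28x + 15
image of x^5: 5x^4 + 30x^3 + 70x^2 + 75x + 31
image of x^6: 6x^5 + 45x^4 + 140x^3 + 225x^2 + 186x + 63
image of x^7: 7x^6 + 63x^5 + 245x^4 + 525x^3 + 651x^2 + 441x + 127
image of x^8: 8x^7 + 84x^6 + 392x^5 + 1050x^4 + 1736x^3 + 1764x^2 + 1016x + 255
the matrix is upper triangular; its diagonal is (0, 0, 0, 0, 0, 0, 0, 0, 0)
for a triangular matrix the eigenvalues are the diagonal entries, with algebraic multiplicity their repetition count

λ = 0 (multiplicity 9)


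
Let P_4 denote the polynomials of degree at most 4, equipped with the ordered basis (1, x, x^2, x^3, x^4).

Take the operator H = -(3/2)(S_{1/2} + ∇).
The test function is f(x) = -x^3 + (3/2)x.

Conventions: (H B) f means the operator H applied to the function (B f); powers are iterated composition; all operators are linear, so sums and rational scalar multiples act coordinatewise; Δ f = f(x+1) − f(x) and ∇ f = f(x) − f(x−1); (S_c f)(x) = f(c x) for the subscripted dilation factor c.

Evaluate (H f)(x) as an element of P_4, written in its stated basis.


the image equals g(x) = (3/16)x^3 + (9/2)x^2 - (45/8)x - 3/4

S_{1/2} f = -(1/8)x^3 + (3/4)x
∇ f = -3x^2 + 3x + 1/2
(S_{1/2} + ∇) f = -(1/8)x^3 - 3x^2 + (15/4)x + 1/2
(-(3/2)(S_{1/2} + ∇)) f = (3/16)x^3 + (9/2)x^2 - (45/8)x - 3/4


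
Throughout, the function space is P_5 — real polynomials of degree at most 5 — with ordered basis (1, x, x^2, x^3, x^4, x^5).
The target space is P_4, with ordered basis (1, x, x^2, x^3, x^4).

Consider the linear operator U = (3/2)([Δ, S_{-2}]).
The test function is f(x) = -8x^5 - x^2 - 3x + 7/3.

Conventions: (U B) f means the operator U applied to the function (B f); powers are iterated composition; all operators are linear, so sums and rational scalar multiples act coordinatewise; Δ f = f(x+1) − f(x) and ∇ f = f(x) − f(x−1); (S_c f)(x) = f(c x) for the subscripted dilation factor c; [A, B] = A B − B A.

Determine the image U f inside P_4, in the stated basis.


the image equals g(x) = 2880x^4 + 2880x^3 + 4320x^2 + 1782x + 405

S_{-2} f = 256x^5 - 4x^2 + 6x + 7/3
Δ S_{-2} f = 1280x^4 + 2560x^3 + 2560x^2 + 1272x + 258
Δ f = -40x^4 - 80x^3 - 80x^2 - 42x - 12
S_{-2} Δ f = -640x^4 + 640x^3 - 320x^2 + 84x - 12
[Δ, S_{-2}] f = 1920x^4 + 1920x^3 + 2880x^2 + 1188x + 270
((3/2)([Δ, S_{-2}])) f = 2880x^4 + 2880x^3 + 4320x^2 + 1782x + 405


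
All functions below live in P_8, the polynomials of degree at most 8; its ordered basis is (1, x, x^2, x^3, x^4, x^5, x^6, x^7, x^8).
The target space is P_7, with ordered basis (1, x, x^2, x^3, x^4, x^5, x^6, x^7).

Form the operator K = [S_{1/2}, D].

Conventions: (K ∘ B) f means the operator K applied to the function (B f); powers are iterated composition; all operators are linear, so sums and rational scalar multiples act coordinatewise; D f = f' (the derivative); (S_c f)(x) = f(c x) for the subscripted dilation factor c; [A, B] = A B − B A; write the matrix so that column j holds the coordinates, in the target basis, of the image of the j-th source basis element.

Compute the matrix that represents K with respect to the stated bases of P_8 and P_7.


image of 1: 0
image of x: 1/2
image of x^2: (1/2)x
image of x^3: (3/8)x^2
image of x^4: (1/4)x^3
image of x^5: (5/32)x^4
image of x^6: (3/32)x^5
image of x^7: (7/128)x^6
image of x^8: (1/32)x^7
each image's coordinates form column j of the matrix

the matrix is [[0, 1/2, 0, 0, 0, 0, 0, 0, 0]; [0, 0, 1/2, 0, 0, 0, 0, 0, 0]; [0, 0, 0, 3/8, 0, 0, 0, 0, 0]; [0, 0, 0, 0, 1/4, 0, 0, 0, 0]; [0, 0, 0, 0, 0, 5/32, 0, 0, 0]; [0, 0, 0, 0, 0, 0, 3/32, 0, 0]; [0, 0, 0, 0, 0, 0, 0, 7/128, 0]; [0, 0, 0, 0, 0, 0, 0, 0, 1/32]] (rows listed top to bottom)


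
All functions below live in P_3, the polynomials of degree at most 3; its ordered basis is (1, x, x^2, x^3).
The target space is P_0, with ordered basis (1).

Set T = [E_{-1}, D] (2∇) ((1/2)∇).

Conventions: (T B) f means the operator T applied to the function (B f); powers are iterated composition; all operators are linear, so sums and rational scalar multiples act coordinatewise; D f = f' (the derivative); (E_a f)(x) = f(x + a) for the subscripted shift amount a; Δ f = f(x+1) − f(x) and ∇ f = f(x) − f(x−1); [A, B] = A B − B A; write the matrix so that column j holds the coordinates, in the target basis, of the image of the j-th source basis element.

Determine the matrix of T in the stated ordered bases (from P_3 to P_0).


the matrix is [[0, 0, 0, 0]] (rows listed top to bottom)

image of 1: 0
image of x: 0
image of x^2: 0
image of x^3: 0
each image's coordinates form column j of the matrix


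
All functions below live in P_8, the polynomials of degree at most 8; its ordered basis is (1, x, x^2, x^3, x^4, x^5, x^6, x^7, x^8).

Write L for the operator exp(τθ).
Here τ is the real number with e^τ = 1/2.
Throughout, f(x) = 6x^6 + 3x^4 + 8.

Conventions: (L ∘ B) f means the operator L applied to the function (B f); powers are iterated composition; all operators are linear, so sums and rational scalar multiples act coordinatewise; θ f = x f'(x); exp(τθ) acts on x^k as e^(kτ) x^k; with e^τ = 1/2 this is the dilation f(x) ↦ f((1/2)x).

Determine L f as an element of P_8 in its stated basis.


g(x) = (3/32)x^6 + (3/16)x^4 + 8

exp(τθ) x^k = e^(kτ) x^k; with e^τ = 1/2 this sends x^k to (1/2)^k x^k
x^4 ↦ 1/16 x^4
x^6 ↦ 1/64 x^6
applying this coordinatewise to f: exp(τθ) f = (3/32)x^6 + (3/16)x^4 + 8


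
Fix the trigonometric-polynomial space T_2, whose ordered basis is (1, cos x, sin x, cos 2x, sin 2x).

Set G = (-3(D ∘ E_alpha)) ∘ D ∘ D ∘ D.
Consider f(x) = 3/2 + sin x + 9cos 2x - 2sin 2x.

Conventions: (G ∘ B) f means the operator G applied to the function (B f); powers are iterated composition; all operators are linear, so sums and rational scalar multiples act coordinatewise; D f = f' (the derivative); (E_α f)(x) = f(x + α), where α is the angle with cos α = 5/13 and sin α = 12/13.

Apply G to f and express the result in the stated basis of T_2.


D f = cos x - 4cos 2x - 18sin 2x
D D f = -sin x - 36cos 2x + 8sin 2x
D D D f = -cos x + 16cos 2x + 72sin 2x
E_alpha (D ∘ D ∘ D) f = -(5/13)cos x + (12/13)sin x + (6736/169)cos 2x - (10488/169)sin 2x
D E_alpha (D ∘ D ∘ D) f = (12/13)cos x + (5/13)sin x - (20976/169)cos 2x - (13472/169)sin 2x
(-3(D ∘ E_alpha)) (D ∘ D ∘ D) f = -(36/13)cos x - (15/13)sin x + (62928/169)cos 2x + (40416/169)sin 2x

g(x) = -(36/13)cos x - (15/13)sin x + (62928/169)cos 2x + (40416/169)sin 2x


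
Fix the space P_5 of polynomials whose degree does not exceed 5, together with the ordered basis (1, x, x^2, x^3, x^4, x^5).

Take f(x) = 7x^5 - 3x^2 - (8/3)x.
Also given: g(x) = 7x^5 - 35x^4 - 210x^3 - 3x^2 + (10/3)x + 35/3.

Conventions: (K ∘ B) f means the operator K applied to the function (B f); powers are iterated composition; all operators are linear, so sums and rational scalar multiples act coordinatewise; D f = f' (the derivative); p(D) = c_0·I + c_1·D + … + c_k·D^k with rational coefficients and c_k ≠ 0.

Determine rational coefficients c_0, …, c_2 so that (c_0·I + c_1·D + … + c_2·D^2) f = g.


p(D) = I − D − (3/2)·D^2, i.e. c_0 = 1, c_1 = -1, c_2 = -3/2

D^0 f = 7x^5 - 3x^2 - (8/3)x
D^1 f = 35x^4 - 6x - 8/3
D^2 f = 140x^3 - 6
matching coefficients of g against c_0 f + c_1 Df + … from the top degree down determines the c_i
solution: c_0 = 1, c_1 = -1, c_2 = -3/2


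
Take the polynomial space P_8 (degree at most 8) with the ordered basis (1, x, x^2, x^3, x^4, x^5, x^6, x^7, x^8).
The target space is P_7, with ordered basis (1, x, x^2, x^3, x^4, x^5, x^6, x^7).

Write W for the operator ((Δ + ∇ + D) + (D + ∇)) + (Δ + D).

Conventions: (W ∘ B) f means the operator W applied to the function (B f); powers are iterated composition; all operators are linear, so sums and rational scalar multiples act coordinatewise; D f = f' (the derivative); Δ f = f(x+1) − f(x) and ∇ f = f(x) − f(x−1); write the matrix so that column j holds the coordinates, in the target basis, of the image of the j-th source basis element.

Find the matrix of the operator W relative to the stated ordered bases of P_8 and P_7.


image of 1: 0
image of x: 7
image of x^2: 14x
image of x^3: 21x^2 + 4
image of x^4: 28x^3 + 16x
image of x^5: 35x^4 + 40x^2 + 4
image of x^6: 42x^5 + 80x^3 + 24x
image of x^7: 49x^6 + 140x^4 + 84x^2 + 4
image of x^8: 56x^7 + 224x^5 + 224x^3 + 32x
each image's coordinates form column j of the matrix

the matrix is [[0, 7, 0, 4, 0, 4, 0, 4, 0]; [0, 0, 14, 0, 16, 0, 24, 0, 32]; [0, 0, 0, 21, 0, 40, 0, 84, 0]; [0, 0, 0, 0, 28, 0, 80, 0, 224]; [0, 0, 0, 0, 0, 35, 0, 140, 0]; [0, 0, 0, 0, 0, 0, 42, 0, 224]; [0, 0, 0, 0, 0, 0, 0, 49, 0]; [0, 0, 0, 0, 0, 0, 0, 0, 56]] (rows listed top to bottom)


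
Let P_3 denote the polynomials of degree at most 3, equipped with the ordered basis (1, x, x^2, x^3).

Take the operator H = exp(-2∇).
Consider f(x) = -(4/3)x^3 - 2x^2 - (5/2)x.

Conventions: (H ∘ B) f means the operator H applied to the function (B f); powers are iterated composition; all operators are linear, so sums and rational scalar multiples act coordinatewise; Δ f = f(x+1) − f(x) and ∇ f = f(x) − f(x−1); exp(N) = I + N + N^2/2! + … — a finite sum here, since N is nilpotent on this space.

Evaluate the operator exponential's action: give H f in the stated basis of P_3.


order-1 term: 8x^2 + 11/3
order-2 term: -16x + 8
order-3 term: 32/3
the series for exp(-2∇) f terminates at order 3
exp(-2∇) f = -(4/3)x^3 + 6x^2 - (37/2)x + 67/3

the result is g(x) = -(4/3)x^3 + 6x^2 - (37/2)x + 67/3


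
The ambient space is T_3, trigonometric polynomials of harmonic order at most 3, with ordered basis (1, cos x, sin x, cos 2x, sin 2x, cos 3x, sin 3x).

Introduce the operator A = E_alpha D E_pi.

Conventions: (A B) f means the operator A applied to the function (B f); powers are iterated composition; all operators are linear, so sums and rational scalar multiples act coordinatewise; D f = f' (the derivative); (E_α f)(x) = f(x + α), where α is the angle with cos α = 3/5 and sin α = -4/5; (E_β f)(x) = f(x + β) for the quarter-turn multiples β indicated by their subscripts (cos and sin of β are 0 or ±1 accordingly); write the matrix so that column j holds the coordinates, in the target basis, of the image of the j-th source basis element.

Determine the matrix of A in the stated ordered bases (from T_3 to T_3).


image of 1: 0
image of cos x: -(4/5)cos x + (3/5)sin x
image of sin x: -(3/5)cos x - (4/5)sin x
image of cos 2x: (48/25)cos 2x + (14/25)sin 2x
image of sin 2x: -(14/25)cos 2x + (48/25)sin 2x
image of cos 3x: -(132/125)cos 3x - (351/125)sin 3x
image of sin 3x: (351/125)cos 3x - (132/125)sin 3x
each image's coordinates form column j of the matrix

the matrix is [[0, 0, 0, 0, 0, 0, 0]; [0, -4/5, -3/5, 0, 0, 0, 0]; [0, 3/5, -4/5, 0, 0, 0, 0]; [0, 0, 0, 48/25, -14/25, 0, 0]; [0, 0, 0, 14/25, 48/25, 0, 0]; [0, 0, 0, 0, 0, -132/125, 351/125]; [0, 0, 0, 0, 0, -351/125, -132/125]] (rows listed top to bottom)


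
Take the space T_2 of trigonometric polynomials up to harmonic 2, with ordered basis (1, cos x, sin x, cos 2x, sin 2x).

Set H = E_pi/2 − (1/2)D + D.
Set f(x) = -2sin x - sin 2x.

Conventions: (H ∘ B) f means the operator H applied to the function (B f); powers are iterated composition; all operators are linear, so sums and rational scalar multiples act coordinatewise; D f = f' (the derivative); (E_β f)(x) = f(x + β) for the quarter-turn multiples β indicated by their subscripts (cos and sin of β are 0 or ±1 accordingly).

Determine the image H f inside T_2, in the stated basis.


E_pi/2 f = -2cos x + sin 2x
D f = -2cos x - 2cos 2x
(-(1/2)D) f = cos x + cos 2x
D f = -2cos x - 2cos 2x
(E_pi/2 − (1/2)D + D) f = -3cos x - cos 2x + sin 2x

g(x) = -3cos x - cos 2x + sin 2x


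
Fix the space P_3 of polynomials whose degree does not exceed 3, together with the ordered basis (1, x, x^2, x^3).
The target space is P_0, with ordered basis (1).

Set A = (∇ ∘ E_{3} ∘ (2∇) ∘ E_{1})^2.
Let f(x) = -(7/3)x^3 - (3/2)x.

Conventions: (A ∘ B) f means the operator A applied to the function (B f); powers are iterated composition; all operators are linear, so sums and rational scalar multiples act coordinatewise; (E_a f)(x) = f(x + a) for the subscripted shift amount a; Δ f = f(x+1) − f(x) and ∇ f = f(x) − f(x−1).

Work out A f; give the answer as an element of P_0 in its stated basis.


the image equals g(x) = 0

E_{1} f = -(7/3)x^3 - 7x^2 - (17/2)x - 23/6
∇ E_{1} f = -7x^2 - 7x - 23/6
(2∇) E_{1} f = -14x^2 - 14x - 23/3
E_{3} (2∇) E_{1} f = -14x^2 - 98x - 527/3
∇ E_{3} (2∇) E_{1} f = -28x - 84
E_{1} (∇ ∘ E_{3} ∘ (2∇) ∘ E_{1}) f = -28x - 112
∇ E_{1} (∇ ∘ E_{3} ∘ (2∇) ∘ E_{1}) f = -28
(2∇) E_{1} (∇ ∘ E_{3} ∘ (2∇) ∘ E_{1}) f = -56
E_{3} (2∇) E_{1} (∇ ∘ E_{3} ∘ (2∇) ∘ E_{1}) f = -56
∇ E_{3} (2∇) E_{1} (∇ ∘ E_{3} ∘ (2∇) ∘ E_{1}) f = 0


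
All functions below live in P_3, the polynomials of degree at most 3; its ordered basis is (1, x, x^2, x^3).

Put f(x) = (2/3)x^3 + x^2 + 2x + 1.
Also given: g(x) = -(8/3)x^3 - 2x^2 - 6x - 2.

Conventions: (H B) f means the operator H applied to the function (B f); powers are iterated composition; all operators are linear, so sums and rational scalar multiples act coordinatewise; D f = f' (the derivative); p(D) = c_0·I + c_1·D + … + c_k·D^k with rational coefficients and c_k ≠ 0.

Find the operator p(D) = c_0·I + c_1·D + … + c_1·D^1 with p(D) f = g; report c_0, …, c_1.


D^0 f = (2/3)x^3 + x^2 + 2x + 1
D^1 f = 2x^2 + 2x + 2
matching coefficients of g against c_0 f + c_1 Df + … from the top degree down determines the c_i
solution: c_0 = -4, c_1 = 1

c_0 = -4, c_1 = 1


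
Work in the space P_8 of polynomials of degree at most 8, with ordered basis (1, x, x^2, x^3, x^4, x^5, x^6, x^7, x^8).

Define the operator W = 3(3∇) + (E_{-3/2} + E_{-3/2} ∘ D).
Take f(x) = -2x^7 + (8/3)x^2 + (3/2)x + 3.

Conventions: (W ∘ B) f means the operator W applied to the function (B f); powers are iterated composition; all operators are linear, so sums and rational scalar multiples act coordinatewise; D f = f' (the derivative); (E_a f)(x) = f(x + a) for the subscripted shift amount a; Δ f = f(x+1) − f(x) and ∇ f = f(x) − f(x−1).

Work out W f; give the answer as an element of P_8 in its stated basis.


g(x) = -2x^7 - 119x^6 + (819/2)x^5 - (3465/4)x^4 + (9765/8)x^3 - (53737/48)x^2 + (62519/96)x - 9827/64

∇ f = -14x^6 + 42x^5 - 70x^4 + 70x^3 - 42x^2 + (58/3)x - 19/6
(3∇) f = -42x^6 + 126x^5 - 210x^4 + 210x^3 - 126x^2 + 58x - 19/2
(3(3∇)) f = -126x^6 + 378x^5 - 630x^4 + 630x^3 - 378x^2 + 174x - 57/2
E_{-3/2} f = -2x^7 + 21x^6 - (189/2)x^5 + (945/4)x^4 - (2835/8)x^3 + (15437/48)x^2 - (5311/32)x + 2619/64
D f = -14x^6 + (16/3)x + 3/2
E_{-3/2} D f = -14x^6 + 126x^5 - (945/2)x^4 + 945x^3 - (8505/8)x^2 + (15437/24)x - 5311/32
(E_{-3/2} + E_{-3/2} ∘ D) f = -2x^7 + 7x^6 + (63/2)x^5 - (945/4)x^4 + (4725/8)x^3 - (35593/48)x^2 + (45815/96)x - 8003/64
(3(3∇) + (E_{-3/2} + E_{-3/2} ∘ D)) f = -2x^7 - 119x^6 + (819/2)x^5 - (3465/4)x^4 + (9765/8)x^3 - (53737/48)x^2 + (62519/96)x - 9827/64


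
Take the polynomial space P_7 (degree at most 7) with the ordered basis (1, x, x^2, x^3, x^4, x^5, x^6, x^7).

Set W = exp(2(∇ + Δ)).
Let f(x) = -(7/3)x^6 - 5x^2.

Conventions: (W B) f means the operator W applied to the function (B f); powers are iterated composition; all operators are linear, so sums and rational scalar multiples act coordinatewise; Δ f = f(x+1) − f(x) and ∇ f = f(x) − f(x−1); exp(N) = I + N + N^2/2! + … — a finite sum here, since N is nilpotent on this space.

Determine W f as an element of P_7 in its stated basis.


the result is g(x) = -(7/3)x^6 - 56x^5 - 560x^4 - (9520/3)x^3 - 11205x^2 - 23392x - 66544/3

order-1 term: -56x^5 - (560/3)x^3 - 96x
order-2 term: -560x^4 - 2240x^2 - 2032/3
order-3 term: -(8960/3)x^3 - 8960x
order-4 term: -8960x^2 - 35840/3
order-5 term: -14336x
order-6 term: -28672/3
the series for exp(2(∇ + Δ)) f terminates at order 6
exp(2(∇ + Δ)) f = -(7/3)x^6 - 56x^5 - 560x^4 - (9520/3)x^3 - 11205x^2 - 23392x - 66544/3
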